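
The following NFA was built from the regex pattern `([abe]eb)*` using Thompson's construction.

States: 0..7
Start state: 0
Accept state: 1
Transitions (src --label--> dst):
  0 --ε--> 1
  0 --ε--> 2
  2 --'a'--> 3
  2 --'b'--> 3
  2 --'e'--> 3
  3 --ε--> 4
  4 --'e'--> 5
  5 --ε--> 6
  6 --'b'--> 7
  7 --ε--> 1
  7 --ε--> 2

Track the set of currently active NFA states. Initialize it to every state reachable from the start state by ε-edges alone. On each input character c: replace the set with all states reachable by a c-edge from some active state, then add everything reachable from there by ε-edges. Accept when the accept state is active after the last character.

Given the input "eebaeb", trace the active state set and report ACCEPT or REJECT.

S₀ = ε-closure({0}) = {0,1,2}
'e' @ 1: {3,4}
'e' @ 2: {5,6}
'b' @ 3: {1,2,7}  [accepting]
'a' @ 4: {3,4}
'e' @ 5: {5,6}
'b' @ 6: {1,2,7}  [accepting]
final: {1,2,7}; accept 1 in set

Answer: ACCEPT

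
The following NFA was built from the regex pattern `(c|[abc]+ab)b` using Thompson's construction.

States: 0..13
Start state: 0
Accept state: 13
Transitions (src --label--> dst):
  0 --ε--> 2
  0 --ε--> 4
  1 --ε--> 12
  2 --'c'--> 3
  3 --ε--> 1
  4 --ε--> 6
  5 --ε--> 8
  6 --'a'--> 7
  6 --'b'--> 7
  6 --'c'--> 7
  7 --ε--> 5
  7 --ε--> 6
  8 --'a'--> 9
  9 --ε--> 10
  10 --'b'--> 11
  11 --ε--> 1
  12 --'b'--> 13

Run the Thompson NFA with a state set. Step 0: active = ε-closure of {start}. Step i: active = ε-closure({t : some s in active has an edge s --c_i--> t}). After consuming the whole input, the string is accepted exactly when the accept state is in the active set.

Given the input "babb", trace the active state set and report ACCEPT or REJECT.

Answer: ACCEPT

Derivation:
initial (ε-close {0}): {0,2,4,6}
'b' @ 1: {5,6,7,8}
'a' @ 2: {5,6,7,8,9,10}
'b' @ 3: {1,5,6,7,8,11,12}
'b' @ 4: {5,6,7,8,13}  (accept∈set)
final: {5,6,7,8,13}; accept 13 in set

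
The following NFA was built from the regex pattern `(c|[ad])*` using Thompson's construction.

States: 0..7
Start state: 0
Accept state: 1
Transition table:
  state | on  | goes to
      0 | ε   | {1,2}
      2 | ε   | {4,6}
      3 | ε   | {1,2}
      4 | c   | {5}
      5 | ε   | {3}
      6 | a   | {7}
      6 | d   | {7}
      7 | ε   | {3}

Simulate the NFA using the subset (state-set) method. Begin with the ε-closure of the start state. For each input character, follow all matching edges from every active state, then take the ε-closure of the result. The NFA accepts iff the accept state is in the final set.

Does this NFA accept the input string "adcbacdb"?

Answer: REJECT

Steps:
S₀ = ε-closure({0}) = {0,1,2,4,6}
'a' @ 1: {1,2,3,4,6,7}  (accept∈set)
'd' @ 2: {1,2,3,4,6,7}  (accept∈set)
'c' @ 3: {1,2,3,4,5,6}  (accept∈set)
'b' @ 4: {}  — no active states
rest 'acdb' ignored (set empty)
end set {} — state 1 not in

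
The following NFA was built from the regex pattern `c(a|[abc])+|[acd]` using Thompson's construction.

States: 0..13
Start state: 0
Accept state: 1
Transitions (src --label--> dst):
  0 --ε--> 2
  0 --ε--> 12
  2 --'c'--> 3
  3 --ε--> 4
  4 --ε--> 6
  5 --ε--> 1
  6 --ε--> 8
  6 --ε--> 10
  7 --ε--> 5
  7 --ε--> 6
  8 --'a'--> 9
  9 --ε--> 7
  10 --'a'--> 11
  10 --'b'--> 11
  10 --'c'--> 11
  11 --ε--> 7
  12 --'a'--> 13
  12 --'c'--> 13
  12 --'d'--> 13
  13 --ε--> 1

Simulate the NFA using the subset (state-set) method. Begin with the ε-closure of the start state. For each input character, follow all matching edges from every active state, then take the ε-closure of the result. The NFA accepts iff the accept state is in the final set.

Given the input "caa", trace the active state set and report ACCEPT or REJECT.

start: ε-closure({0}) = {0,2,12}
'c' @ 1: {1,3,4,6,8,10,13}  ✓accept
'a' @ 2: {1,5,6,7,8,9,10,11}  ✓accept
'a' @ 3: {1,5,6,7,8,9,10,11}  ✓accept
after full input: {1,5,6,7,8,9,10,11}  (accept=1 in)

Answer: ACCEPT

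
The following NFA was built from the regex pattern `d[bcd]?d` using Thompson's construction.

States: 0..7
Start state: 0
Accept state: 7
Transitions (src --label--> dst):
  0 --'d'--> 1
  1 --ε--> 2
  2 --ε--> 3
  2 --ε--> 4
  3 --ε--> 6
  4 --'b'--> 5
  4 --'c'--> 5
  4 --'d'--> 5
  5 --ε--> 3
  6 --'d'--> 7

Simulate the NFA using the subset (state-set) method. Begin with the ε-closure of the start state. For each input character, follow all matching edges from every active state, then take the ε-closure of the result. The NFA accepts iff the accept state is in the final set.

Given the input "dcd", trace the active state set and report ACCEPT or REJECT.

S₀ = ε-closure({0}) = {0}
'd' @ 1: {1,2,3,4,6}
'c' @ 2: {3,5,6}
'd' @ 3: {7}  [accepting]
end set {7} — state 7 in

Answer: ACCEPT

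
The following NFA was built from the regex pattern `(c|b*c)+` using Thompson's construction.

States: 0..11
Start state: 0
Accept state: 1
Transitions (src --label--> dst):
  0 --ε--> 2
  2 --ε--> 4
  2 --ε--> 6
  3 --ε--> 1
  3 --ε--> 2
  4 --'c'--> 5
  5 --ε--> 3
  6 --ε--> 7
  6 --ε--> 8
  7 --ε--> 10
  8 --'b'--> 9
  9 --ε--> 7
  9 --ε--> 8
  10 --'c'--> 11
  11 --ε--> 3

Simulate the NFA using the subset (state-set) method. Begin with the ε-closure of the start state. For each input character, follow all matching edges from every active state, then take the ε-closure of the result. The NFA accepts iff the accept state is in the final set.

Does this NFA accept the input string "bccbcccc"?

start: ε-closure({0}) = {0,2,4,6,7,8,10}
'b' @ 1: {7,8,9,10}
'c' @ 2: {1,2,3,4,6,7,8,10,11}  (accept∈set)
'c' @ 3: {1,2,3,4,5,6,7,8,10,11}  (accept∈set)
'b' @ 4: {7,8,9,10}
'c' @ 5: {1,2,3,4,6,7,8,10,11}  (accept∈set)
'c' @ 6: {1,2,3,4,5,6,7,8,10,11}  (accept∈set)
'c' @ 7: {1,2,3,4,5,6,7,8,10,11}  (accept∈set)
'c' @ 8: {1,2,3,4,5,6,7,8,10,11}  (accept∈set)
after full input: {1,2,3,4,5,6,7,8,10,11}  (accept=1 in)

Answer: ACCEPT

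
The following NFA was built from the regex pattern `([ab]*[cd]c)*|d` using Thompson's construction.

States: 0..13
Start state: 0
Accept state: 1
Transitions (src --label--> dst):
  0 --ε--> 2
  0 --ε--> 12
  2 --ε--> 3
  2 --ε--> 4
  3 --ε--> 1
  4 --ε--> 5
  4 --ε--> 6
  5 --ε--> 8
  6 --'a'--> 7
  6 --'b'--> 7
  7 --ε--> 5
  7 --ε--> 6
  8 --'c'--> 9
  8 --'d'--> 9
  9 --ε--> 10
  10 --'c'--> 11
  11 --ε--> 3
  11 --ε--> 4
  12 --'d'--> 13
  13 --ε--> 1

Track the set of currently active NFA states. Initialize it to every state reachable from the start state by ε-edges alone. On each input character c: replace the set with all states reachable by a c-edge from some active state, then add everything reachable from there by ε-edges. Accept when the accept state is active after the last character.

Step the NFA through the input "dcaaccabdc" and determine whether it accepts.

Answer: ACCEPT

Derivation:
S₀ = ε-closure({0}) = {0,1,2,3,4,5,6,8,12}
'd' @ 1: {1,9,10,13}  [accepting]
'c' @ 2: {1,3,4,5,6,8,11}  [accepting]
'a' @ 3: {5,6,7,8}
'a' @ 4: {5,6,7,8}
'c' @ 5: {9,10}
'c' @ 6: {1,3,4,5,6,8,11}  [accepting]
'a' @ 7: {5,6,7,8}
'b' @ 8: {5,6,7,8}
'd' @ 9: {9,10}
'c' @ 10: {1,3,4,5,6,8,11}  [accepting]
final: {1,3,4,5,6,8,11}; accept 1 in set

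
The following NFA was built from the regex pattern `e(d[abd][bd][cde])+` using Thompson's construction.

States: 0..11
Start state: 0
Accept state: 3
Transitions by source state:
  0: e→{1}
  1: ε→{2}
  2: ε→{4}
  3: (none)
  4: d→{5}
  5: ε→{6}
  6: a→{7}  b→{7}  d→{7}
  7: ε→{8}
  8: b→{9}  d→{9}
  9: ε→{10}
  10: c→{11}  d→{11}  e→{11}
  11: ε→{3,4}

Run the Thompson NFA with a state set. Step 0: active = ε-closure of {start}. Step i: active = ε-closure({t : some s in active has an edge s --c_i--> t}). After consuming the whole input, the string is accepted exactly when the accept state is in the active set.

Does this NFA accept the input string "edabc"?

Answer: ACCEPT

Steps:
start: ε-closure({0}) = {0}
'e' @ 1: {1,2,4}
'd' @ 2: {5,6}
'a' @ 3: {7,8}
'b' @ 4: {9,10}
'c' @ 5: {3,4,11}  (accept∈set)
after full input: {3,4,11}  (accept=3 in)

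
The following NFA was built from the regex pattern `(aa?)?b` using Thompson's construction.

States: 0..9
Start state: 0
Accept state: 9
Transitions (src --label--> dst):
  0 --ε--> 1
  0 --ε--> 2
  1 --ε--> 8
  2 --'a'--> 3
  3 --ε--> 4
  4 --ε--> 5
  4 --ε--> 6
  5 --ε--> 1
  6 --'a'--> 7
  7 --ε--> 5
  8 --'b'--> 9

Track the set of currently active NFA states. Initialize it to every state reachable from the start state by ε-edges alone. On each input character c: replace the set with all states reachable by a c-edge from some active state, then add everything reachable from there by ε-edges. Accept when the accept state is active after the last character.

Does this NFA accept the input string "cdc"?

start: ε-closure({0}) = {0,1,2,8}
'c' @ 1: {}  — no active states
rest 'dc' ignored (set empty)
after full input: {}  (accept=9 not in)

Answer: REJECT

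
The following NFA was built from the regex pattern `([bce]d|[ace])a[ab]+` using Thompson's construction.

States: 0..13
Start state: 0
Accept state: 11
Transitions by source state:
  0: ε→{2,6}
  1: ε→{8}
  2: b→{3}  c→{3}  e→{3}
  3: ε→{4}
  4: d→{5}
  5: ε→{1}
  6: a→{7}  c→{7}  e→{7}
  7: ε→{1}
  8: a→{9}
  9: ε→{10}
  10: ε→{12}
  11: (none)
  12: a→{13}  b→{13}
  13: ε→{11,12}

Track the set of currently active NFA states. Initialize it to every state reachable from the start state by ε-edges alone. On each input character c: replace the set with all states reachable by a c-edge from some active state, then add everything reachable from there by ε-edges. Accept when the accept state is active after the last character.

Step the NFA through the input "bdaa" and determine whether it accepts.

Answer: ACCEPT

Derivation:
S₀ = ε-closure({0}) = {0,2,6}
'b' @ 1: {3,4}
'd' @ 2: {1,5,8}
'a' @ 3: {9,10,12}
'a' @ 4: {11,12,13}  [accepting]
final: {11,12,13}; accept 11 in set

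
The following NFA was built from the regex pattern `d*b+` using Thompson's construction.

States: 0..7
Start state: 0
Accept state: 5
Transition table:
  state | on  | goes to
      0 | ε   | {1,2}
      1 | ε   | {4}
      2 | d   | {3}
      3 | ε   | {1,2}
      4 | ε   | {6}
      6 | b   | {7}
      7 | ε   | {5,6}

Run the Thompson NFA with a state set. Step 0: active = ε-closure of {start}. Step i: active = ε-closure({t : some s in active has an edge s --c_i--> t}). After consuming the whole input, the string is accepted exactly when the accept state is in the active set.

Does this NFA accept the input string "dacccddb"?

initial (ε-close {0}): {0,1,2,4,6}
'd' @ 1: {1,2,3,4,6}
'a' @ 2: {}  — no active states
rest 'cccddb' ignored (set empty)
final: {}; accept 5 not in set

Answer: REJECT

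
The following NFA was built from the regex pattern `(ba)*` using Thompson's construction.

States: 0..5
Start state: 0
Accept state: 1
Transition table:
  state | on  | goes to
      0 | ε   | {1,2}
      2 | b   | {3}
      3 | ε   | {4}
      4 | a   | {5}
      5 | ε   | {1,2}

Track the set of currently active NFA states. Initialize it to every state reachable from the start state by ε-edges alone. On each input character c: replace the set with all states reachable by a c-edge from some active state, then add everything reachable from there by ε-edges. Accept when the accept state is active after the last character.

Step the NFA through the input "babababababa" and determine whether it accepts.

S₀ = ε-closure({0}) = {0,1,2}
'b' @ 1: {3,4}
'a' @ 2: {1,2,5}  ✓accept
'b' @ 3: {3,4}
'a' @ 4: {1,2,5}  ✓accept
'b' @ 5: {3,4}
'a' @ 6: {1,2,5}  ✓accept
'b' @ 7: {3,4}
'a' @ 8: {1,2,5}  ✓accept
'b' @ 9: {3,4}
'a' @ 10: {1,2,5}  ✓accept
'b' @ 11: {3,4}
'a' @ 12: {1,2,5}  ✓accept
final: {1,2,5}; accept 1 in set

Answer: ACCEPT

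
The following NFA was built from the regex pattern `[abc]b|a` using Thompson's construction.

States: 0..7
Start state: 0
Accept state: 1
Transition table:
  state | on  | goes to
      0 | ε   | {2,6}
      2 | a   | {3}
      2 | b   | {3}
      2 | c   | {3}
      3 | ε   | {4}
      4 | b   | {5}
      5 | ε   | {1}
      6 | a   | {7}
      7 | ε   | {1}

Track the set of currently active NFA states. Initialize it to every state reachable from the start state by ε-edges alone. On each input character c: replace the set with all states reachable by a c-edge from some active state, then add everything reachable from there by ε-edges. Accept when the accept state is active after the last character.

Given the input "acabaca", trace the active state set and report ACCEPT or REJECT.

S₀ = ε-closure({0}) = {0,2,6}
'a' @ 1: {1,3,4,7}  [accepting]
'c' @ 2: {}  — state set empty
rest 'abaca' ignored (set empty)
after full input: {}  (accept=1 not in)

Answer: REJECT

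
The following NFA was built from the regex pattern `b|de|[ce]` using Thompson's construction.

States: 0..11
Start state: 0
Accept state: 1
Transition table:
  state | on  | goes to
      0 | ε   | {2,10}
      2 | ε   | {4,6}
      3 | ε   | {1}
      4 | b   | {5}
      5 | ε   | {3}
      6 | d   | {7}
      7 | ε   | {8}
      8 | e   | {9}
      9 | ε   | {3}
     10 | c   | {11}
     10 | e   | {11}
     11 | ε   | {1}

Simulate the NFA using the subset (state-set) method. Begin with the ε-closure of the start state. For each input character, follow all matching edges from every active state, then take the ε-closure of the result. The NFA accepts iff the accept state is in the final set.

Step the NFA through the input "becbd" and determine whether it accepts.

S₀ = ε-closure({0}) = {0,2,4,6,10}
'b' @ 1: {1,3,5}  (accept∈set)
'e' @ 2: {}  — dead — no transitions
rest 'cbd' ignored (set empty)
end set {} — state 1 not in

Answer: REJECT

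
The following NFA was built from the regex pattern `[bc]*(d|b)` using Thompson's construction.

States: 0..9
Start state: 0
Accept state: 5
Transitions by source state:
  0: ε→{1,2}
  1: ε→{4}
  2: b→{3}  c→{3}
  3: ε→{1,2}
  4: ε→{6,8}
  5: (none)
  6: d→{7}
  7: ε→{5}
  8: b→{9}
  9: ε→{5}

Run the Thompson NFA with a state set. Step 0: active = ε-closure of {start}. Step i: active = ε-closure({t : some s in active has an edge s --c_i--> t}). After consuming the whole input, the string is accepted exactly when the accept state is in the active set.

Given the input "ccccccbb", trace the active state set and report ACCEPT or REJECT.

Answer: ACCEPT

Derivation:
start: ε-closure({0}) = {0,1,2,4,6,8}
'c' @ 1: {1,2,3,4,6,8}
'c' @ 2: {1,2,3,4,6,8}
'c' @ 3: {1,2,3,4,6,8}
'c' @ 4: {1,2,3,4,6,8}
'c' @ 5: {1,2,3,4,6,8}
'c' @ 6: {1,2,3,4,6,8}
'b' @ 7: {1,2,3,4,5,6,8,9}  [accepting]
'b' @ 8: {1,2,3,4,5,6,8,9}  [accepting]
after full input: {1,2,3,4,5,6,8,9}  (accept=5 in)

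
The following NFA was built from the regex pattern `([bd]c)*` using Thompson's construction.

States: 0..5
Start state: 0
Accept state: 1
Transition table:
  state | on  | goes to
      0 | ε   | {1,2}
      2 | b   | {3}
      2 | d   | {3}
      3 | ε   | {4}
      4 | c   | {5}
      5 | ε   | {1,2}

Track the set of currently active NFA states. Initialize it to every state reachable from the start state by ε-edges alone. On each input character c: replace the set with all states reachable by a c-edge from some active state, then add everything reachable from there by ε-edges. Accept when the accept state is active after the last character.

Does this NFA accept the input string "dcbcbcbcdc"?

Answer: ACCEPT

Steps:
S₀ = ε-closure({0}) = {0,1,2}
'd' @ 1: {3,4}
'c' @ 2: {1,2,5}  (accept∈set)
'b' @ 3: {3,4}
'c' @ 4: {1,2,5}  (accept∈set)
'b' @ 5: {3,4}
'c' @ 6: {1,2,5}  (accept∈set)
'b' @ 7: {3,4}
'c' @ 8: {1,2,5}  (accept∈set)
'd' @ 9: {3,4}
'c' @ 10: {1,2,5}  (accept∈set)
end set {1,2,5} — state 1 in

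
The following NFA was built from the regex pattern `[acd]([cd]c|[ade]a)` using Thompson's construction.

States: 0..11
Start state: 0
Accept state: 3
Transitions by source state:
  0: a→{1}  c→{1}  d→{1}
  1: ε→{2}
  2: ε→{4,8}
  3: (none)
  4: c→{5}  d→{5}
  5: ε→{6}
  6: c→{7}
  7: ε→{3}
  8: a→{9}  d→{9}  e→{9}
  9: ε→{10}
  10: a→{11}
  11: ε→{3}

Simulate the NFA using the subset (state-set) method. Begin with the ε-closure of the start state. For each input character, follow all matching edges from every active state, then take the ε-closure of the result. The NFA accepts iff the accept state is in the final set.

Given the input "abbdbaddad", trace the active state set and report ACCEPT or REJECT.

Answer: REJECT

Steps:
S₀ = ε-closure({0}) = {0}
'a' @ 1: {1,2,4,8}
'b' @ 2: {}  — no active states
rest 'bdbaddad' ignored (set empty)
final: {}; accept 3 not in set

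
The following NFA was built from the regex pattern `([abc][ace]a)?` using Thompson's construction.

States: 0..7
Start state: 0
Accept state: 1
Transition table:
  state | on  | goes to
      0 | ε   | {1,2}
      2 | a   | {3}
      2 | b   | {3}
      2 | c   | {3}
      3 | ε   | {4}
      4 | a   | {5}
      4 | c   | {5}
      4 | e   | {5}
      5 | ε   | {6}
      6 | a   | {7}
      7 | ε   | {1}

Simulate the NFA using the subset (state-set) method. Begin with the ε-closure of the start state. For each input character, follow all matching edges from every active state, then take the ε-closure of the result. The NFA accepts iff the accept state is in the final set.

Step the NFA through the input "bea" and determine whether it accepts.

start: ε-closure({0}) = {0,1,2}
'b' @ 1: {3,4}
'e' @ 2: {5,6}
'a' @ 3: {1,7}  [accepting]
after full input: {1,7}  (accept=1 in)

Answer: ACCEPT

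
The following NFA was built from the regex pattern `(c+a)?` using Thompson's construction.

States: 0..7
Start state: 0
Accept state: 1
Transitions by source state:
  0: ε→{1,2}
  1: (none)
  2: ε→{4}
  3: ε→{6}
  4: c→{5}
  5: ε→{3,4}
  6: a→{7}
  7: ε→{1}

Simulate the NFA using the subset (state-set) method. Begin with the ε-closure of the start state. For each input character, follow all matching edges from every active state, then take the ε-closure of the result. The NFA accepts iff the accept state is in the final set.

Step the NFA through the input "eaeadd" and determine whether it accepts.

Answer: REJECT

Steps:
S₀ = ε-closure({0}) = {0,1,2,4}
'e' @ 1: {}  — state set empty
rest 'aeadd' ignored (set empty)
end set {} — state 1 not in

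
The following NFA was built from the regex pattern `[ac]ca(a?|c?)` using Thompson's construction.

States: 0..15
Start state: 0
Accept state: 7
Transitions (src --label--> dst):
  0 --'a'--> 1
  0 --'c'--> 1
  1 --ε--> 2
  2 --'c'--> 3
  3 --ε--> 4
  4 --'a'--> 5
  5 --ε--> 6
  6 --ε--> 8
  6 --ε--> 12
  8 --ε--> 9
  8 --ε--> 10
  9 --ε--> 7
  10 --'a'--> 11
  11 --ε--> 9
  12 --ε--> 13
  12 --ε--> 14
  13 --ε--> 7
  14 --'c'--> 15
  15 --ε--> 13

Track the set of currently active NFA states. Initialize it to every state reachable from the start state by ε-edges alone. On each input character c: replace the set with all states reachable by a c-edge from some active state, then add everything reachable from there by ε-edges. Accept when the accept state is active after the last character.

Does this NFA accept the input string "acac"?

start: ε-closure({0}) = {0}
'a' @ 1: {1,2}
'c' @ 2: {3,4}
'a' @ 3: {5,6,7,8,9,10,12,13,14}  ✓accept
'c' @ 4: {7,13,15}  ✓accept
after full input: {7,13,15}  (accept=7 in)

Answer: ACCEPT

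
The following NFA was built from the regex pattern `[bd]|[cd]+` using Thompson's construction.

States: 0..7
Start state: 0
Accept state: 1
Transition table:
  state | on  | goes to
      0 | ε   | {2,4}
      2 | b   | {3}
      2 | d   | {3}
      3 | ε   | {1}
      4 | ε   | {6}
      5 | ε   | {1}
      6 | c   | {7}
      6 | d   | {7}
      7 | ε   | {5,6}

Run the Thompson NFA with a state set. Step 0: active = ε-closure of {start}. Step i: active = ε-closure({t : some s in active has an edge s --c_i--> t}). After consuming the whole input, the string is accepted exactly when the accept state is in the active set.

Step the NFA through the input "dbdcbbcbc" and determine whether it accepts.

Answer: REJECT

Derivation:
start: ε-closure({0}) = {0,2,4,6}
'd' @ 1: {1,3,5,6,7}  (accept∈set)
'b' @ 2: {}  — dead — no transitions
rest 'dcbbcbc' ignored (set empty)
end set {} — state 1 not in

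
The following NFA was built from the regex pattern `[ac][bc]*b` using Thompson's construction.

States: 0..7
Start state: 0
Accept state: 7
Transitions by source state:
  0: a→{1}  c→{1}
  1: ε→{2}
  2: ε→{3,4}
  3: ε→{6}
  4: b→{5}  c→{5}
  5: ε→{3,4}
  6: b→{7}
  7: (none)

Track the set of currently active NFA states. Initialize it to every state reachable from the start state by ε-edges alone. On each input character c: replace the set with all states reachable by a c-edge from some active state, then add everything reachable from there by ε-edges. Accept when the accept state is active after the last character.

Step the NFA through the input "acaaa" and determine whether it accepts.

Answer: REJECT

Steps:
initial (ε-close {0}): {0}
'a' @ 1: {1,2,3,4,6}
'c' @ 2: {3,4,5,6}
'a' @ 3: {}  — dead — no transitions
rest 'aa' ignored (set empty)
end set {} — state 7 not in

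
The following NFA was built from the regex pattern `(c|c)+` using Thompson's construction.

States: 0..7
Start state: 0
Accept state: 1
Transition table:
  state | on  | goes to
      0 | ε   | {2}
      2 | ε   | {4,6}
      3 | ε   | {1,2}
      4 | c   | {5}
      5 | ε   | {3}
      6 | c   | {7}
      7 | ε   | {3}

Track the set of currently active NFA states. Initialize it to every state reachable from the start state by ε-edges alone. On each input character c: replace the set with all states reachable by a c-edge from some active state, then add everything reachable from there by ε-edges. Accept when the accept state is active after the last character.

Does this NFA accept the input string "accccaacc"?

S₀ = ε-closure({0}) = {0,2,4,6}
'a' @ 1: {}  — state set empty
rest 'ccccaacc' ignored (set empty)
end set {} — state 1 not in

Answer: REJECT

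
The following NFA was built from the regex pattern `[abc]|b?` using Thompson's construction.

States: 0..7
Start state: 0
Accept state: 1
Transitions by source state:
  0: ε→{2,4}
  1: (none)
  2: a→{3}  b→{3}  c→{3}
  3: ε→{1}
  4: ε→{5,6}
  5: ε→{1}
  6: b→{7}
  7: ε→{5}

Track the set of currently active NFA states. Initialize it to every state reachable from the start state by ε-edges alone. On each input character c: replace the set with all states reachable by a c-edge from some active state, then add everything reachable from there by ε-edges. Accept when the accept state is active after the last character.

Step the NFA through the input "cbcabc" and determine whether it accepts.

Answer: REJECT

Trace:
initial (ε-close {0}): {0,1,2,4,5,6}
'c' @ 1: {1,3}  (accept∈set)
'b' @ 2: {}  — no active states
rest 'cabc' ignored (set empty)
end set {} — state 1 not in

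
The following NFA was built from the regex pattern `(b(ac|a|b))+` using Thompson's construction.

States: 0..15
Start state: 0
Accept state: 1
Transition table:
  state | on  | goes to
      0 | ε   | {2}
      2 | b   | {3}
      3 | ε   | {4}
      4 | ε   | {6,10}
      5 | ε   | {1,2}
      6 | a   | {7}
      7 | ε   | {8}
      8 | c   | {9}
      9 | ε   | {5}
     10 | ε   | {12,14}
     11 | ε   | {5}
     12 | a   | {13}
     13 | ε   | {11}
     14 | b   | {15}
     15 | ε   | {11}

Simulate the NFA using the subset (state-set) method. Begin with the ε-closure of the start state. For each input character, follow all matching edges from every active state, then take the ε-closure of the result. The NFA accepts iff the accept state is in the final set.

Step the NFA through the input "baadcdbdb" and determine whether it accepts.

initial (ε-close {0}): {0,2}
'b' @ 1: {3,4,6,10,12,14}
'a' @ 2: {1,2,5,7,8,11,13}  [accepting]
'a' @ 3: {}  — no active states
rest 'dcdbdb' ignored (set empty)
after full input: {}  (accept=1 not in)

Answer: REJECT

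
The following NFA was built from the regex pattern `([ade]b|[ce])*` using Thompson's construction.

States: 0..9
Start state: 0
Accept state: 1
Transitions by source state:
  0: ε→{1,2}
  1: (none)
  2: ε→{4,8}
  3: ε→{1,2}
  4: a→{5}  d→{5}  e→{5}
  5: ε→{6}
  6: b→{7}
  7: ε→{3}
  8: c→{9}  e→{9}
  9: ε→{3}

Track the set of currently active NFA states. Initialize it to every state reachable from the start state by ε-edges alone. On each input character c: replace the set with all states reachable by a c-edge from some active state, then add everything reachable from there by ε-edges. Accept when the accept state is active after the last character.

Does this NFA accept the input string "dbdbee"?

Answer: ACCEPT

Trace:
initial (ε-close {0}): {0,1,2,4,8}
'd' @ 1: {5,6}
'b' @ 2: {1,2,3,4,7,8}  ✓accept
'd' @ 3: {5,6}
'b' @ 4: {1,2,3,4,7,8}  ✓accept
'e' @ 5: {1,2,3,4,5,6,8,9}  ✓accept
'e' @ 6: {1,2,3,4,5,6,8,9}  ✓accept
final: {1,2,3,4,5,6,8,9}; accept 1 in set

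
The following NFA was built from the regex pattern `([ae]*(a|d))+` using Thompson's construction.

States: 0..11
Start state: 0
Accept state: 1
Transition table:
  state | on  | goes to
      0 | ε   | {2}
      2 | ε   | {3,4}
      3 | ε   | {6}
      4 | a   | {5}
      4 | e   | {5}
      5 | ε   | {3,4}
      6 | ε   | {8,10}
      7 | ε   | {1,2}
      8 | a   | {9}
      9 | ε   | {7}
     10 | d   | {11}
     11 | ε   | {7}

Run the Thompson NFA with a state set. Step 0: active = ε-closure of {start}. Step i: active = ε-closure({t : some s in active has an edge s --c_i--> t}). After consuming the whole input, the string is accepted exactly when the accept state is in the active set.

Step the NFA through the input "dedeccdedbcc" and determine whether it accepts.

start: ε-closure({0}) = {0,2,3,4,6,8,10}
'd' @ 1: {1,2,3,4,6,7,8,10,11}  (accept∈set)
'e' @ 2: {3,4,5,6,8,10}
'd' @ 3: {1,2,3,4,6,7,8,10,11}  (accept∈set)
'e' @ 4: {3,4,5,6,8,10}
'c' @ 5: {}  — dead — no transitions
rest 'cdedbcc' ignored (set empty)
final: {}; accept 1 not in set

Answer: REJECT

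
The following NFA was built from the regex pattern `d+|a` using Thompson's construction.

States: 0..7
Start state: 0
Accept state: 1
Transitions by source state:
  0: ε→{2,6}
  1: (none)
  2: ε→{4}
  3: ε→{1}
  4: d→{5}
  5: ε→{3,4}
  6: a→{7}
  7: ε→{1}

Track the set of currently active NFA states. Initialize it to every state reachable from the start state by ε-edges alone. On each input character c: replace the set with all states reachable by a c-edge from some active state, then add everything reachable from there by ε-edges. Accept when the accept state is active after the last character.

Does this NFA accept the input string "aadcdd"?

start: ε-closure({0}) = {0,2,4,6}
'a' @ 1: {1,7}  ✓accept
'a' @ 2: {}  — state set empty
rest 'dcdd' ignored (set empty)
end set {} — state 1 not in

Answer: REJECT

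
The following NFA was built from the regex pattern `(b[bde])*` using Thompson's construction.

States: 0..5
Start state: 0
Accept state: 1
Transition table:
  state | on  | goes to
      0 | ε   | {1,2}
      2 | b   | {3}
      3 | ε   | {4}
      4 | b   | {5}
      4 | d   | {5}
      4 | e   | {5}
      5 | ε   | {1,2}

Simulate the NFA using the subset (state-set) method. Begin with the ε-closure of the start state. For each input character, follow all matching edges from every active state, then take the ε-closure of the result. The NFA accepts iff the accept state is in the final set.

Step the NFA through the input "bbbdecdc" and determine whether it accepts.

initial (ε-close {0}): {0,1,2}
'b' @ 1: {3,4}
'b' @ 2: {1,2,5}  ✓accept
'b' @ 3: {3,4}
'd' @ 4: {1,2,5}  ✓accept
'e' @ 5: {}  — state set empty
rest 'cdc' ignored (set empty)
after full input: {}  (accept=1 not in)

Answer: REJECT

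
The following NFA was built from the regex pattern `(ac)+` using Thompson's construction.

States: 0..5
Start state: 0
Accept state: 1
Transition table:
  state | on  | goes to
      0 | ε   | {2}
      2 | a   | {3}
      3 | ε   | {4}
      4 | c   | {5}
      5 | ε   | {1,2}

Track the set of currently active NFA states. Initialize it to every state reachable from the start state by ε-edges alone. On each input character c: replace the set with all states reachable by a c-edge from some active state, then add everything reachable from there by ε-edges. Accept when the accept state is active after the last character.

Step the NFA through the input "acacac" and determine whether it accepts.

Answer: ACCEPT

Trace:
S₀ = ε-closure({0}) = {0,2}
'a' @ 1: {3,4}
'c' @ 2: {1,2,5}  (accept∈set)
'a' @ 3: {3,4}
'c' @ 4: {1,2,5}  (accept∈set)
'a' @ 5: {3,4}
'c' @ 6: {1,2,5}  (accept∈set)
final: {1,2,5}; accept 1 in set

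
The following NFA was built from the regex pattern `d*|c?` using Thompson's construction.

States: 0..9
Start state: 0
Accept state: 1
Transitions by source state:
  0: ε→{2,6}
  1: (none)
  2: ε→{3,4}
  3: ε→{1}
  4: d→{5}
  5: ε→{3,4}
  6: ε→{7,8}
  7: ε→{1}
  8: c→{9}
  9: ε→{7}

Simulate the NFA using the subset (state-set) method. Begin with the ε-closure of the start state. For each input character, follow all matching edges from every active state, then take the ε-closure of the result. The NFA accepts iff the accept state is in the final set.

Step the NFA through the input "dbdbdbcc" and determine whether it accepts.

S₀ = ε-closure({0}) = {0,1,2,3,4,6,7,8}
'd' @ 1: {1,3,4,5}  [accepting]
'b' @ 2: {}  — dead — no transitions
rest 'dbdbcc' ignored (set empty)
final: {}; accept 1 not in set

Answer: REJECT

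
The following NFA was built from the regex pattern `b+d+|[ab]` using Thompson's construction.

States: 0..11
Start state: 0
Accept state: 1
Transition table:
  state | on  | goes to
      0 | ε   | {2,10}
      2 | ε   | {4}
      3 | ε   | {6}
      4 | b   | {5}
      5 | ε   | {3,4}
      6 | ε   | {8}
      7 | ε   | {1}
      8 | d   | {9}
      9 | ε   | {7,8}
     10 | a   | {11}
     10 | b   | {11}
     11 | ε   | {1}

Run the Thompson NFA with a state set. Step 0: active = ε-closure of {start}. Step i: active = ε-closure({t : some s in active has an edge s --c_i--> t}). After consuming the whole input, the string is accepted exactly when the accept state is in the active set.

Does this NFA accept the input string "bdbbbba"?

start: ε-closure({0}) = {0,2,4,10}
'b' @ 1: {1,3,4,5,6,8,11}  [accepting]
'd' @ 2: {1,7,8,9}  [accepting]
'b' @ 3: {}  — dead — no transitions
rest 'bbba' ignored (set empty)
end set {} — state 1 not in

Answer: REJECT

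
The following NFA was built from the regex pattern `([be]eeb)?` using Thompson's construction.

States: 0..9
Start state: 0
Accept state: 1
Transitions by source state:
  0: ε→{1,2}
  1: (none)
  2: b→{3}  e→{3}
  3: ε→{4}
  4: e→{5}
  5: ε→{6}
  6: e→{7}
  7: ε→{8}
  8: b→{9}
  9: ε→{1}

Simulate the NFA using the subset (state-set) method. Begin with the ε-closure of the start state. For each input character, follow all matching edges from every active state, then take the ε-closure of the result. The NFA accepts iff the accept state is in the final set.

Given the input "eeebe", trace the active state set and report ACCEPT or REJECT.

start: ε-closure({0}) = {0,1,2}
'e' @ 1: {3,4}
'e' @ 2: {5,6}
'e' @ 3: {7,8}
'b' @ 4: {1,9}  ✓accept
'e' @ 5: {}  — state set empty
after full input: {}  (accept=1 not in)

Answer: REJECT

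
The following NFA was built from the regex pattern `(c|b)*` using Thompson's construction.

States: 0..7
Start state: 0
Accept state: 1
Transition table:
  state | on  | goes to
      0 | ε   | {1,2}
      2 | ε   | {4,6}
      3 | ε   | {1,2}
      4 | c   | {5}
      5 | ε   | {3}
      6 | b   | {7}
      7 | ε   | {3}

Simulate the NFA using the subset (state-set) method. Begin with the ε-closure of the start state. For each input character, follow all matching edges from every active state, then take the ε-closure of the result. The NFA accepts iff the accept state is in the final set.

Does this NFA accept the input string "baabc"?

S₀ = ε-closure({0}) = {0,1,2,4,6}
'b' @ 1: {1,2,3,4,6,7}  (accept∈set)
'a' @ 2: {}  — state set empty
rest 'abc' ignored (set empty)
final: {}; accept 1 not in set

Answer: REJECT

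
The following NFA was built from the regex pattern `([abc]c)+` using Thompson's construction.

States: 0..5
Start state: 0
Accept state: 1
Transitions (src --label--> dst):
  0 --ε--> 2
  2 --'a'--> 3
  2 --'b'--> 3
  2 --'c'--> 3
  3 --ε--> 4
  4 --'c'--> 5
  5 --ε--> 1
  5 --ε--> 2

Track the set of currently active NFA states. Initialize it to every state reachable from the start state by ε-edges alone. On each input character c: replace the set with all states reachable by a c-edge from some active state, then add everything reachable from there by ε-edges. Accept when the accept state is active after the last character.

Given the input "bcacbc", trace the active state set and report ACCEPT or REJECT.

initial (ε-close {0}): {0,2}
'b' @ 1: {3,4}
'c' @ 2: {1,2,5}  [accepting]
'a' @ 3: {3,4}
'c' @ 4: {1,2,5}  [accepting]
'b' @ 5: {3,4}
'c' @ 6: {1,2,5}  [accepting]
final: {1,2,5}; accept 1 in set

Answer: ACCEPT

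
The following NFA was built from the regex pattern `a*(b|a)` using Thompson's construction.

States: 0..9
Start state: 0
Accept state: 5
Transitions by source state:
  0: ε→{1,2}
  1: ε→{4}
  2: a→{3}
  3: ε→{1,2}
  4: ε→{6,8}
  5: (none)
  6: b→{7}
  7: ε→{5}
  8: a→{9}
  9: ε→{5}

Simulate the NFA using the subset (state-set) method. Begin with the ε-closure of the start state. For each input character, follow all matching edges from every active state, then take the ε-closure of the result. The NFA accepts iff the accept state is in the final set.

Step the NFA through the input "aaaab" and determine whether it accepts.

start: ε-closure({0}) = {0,1,2,4,6,8}
'a' @ 1: {1,2,3,4,5,6,8,9}  (accept∈set)
'a' @ 2: {1,2,3,4,5,6,8,9}  (accept∈set)
'a' @ 3: {1,2,3,4,5,6,8,9}  (accept∈set)
'a' @ 4: {1,2,3,4,5,6,8,9}  (accept∈set)
'b' @ 5: {5,7}  (accept∈set)
final: {5,7}; accept 5 in set

Answer: ACCEPT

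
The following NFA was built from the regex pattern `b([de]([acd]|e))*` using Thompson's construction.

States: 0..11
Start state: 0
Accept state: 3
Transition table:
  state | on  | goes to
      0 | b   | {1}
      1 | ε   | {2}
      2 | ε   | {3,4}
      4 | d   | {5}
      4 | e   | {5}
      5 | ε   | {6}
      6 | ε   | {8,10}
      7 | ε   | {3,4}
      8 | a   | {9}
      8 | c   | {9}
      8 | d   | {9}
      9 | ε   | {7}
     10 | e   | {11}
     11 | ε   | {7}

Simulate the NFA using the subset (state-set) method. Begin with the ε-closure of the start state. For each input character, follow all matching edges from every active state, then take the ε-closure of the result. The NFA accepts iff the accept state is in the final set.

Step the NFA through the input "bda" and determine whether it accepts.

Answer: ACCEPT

Trace:
start: ε-closure({0}) = {0}
'b' @ 1: {1,2,3,4}  (accept∈set)
'd' @ 2: {5,6,8,10}
'a' @ 3: {3,4,7,9}  (accept∈set)
final: {3,4,7,9}; accept 3 in set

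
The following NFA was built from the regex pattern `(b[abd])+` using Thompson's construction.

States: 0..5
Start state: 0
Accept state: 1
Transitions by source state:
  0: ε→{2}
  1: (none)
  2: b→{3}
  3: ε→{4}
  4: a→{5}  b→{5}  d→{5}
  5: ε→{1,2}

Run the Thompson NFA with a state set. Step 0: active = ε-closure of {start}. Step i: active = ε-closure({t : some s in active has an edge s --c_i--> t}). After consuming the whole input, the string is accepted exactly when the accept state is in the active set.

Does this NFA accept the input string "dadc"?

Answer: REJECT

Derivation:
start: ε-closure({0}) = {0,2}
'd' @ 1: {}  — no active states
rest 'adc' ignored (set empty)
end set {} — state 1 not in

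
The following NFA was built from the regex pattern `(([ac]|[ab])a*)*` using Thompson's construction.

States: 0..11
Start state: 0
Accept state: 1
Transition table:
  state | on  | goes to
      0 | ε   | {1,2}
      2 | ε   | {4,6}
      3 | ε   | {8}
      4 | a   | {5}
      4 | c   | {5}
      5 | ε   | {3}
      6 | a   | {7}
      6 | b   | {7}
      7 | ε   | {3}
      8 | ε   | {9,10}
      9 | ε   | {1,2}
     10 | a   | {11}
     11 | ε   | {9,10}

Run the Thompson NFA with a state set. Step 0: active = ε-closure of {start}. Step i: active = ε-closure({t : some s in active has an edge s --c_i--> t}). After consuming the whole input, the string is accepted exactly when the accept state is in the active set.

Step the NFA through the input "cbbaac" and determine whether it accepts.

S₀ = ε-closure({0}) = {0,1,2,4,6}
'c' @ 1: {1,2,3,4,5,6,8,9,10}  [accepting]
'b' @ 2: {1,2,3,4,6,7,8,9,10}  [accepting]
'b' @ 3: {1,2,3,4,6,7,8,9,10}  [accepting]
'a' @ 4: {1,2,3,4,5,6,7,8,9,10,11}  [accepting]
'a' @ 5: {1,2,3,4,5,6,7,8,9,10,11}  [accepting]
'c' @ 6: {1,2,3,4,5,6,8,9,10}  [accepting]
final: {1,2,3,4,5,6,8,9,10}; accept 1 in set

Answer: ACCEPT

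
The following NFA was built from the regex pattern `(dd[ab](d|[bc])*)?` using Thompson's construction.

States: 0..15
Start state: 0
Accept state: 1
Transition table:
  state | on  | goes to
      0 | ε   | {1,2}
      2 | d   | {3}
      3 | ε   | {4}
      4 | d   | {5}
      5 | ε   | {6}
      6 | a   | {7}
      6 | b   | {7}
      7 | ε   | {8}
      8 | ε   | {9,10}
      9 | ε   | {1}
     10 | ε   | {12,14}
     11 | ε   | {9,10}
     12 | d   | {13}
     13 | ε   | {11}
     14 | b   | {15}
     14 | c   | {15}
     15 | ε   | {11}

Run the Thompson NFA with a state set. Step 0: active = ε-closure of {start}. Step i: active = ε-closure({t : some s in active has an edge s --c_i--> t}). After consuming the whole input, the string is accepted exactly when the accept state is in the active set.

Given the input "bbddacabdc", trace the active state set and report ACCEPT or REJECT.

Answer: REJECT

Steps:
initial (ε-close {0}): {0,1,2}
'b' @ 1: {}  — state set empty
rest 'bddacabdc' ignored (set empty)
final: {}; accept 1 not in set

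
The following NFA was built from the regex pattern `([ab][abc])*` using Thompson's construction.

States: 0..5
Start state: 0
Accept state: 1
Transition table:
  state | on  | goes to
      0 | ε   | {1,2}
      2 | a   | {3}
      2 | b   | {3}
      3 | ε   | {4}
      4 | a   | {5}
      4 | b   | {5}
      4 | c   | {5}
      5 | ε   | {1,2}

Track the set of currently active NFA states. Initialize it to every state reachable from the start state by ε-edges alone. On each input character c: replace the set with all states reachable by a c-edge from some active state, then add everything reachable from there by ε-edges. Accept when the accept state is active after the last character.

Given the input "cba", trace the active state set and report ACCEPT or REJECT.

initial (ε-close {0}): {0,1,2}
'c' @ 1: {}  — no active states
rest 'ba' ignored (set empty)
end set {} — state 1 not in

Answer: REJECT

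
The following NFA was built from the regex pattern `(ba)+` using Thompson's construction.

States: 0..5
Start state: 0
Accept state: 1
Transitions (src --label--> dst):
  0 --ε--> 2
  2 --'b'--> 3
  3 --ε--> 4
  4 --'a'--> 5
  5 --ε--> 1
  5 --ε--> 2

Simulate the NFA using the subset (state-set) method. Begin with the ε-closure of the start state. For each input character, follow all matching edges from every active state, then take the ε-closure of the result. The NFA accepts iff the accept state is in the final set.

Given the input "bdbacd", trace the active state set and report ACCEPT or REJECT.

S₀ = ε-closure({0}) = {0,2}
'b' @ 1: {3,4}
'd' @ 2: {}  — state set empty
rest 'bacd' ignored (set empty)
final: {}; accept 1 not in set

Answer: REJECT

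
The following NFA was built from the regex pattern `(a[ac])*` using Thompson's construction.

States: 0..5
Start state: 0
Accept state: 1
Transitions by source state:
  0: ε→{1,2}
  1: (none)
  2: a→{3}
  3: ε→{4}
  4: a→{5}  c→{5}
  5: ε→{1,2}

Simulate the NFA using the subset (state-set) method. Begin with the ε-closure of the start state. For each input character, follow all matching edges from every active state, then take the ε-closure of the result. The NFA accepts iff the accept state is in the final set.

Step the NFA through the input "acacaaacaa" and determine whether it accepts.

S₀ = ε-closure({0}) = {0,1,2}
'a' @ 1: {3,4}
'c' @ 2: {1,2,5}  ✓accept
'a' @ 3: {3,4}
'c' @ 4: {1,2,5}  ✓accept
'a' @ 5: {3,4}
'a' @ 6: {1,2,5}  ✓accept
'a' @ 7: {3,4}
'c' @ 8: {1,2,5}  ✓accept
'a' @ 9: {3,4}
'a' @ 10: {1,2,5}  ✓accept
final: {1,2,5}; accept 1 in set

Answer: ACCEPT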